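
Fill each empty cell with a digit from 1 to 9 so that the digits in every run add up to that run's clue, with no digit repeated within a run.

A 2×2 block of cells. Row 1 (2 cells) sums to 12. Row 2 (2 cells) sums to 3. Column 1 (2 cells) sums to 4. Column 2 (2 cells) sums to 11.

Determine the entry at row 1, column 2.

9

3 in 2 cells must be {1,2}; 4 in 2 cells must be {1,3}.
The 12 across and the 4 down share only 3, so (1,1) = 3.
(1,2) = 12 − 3 = 9 completes the 12 across.
(2,1) = 4 − 3 = 1 completes the 4 down.
(2,2) = 3 − 1 = 2 completes the 3 across.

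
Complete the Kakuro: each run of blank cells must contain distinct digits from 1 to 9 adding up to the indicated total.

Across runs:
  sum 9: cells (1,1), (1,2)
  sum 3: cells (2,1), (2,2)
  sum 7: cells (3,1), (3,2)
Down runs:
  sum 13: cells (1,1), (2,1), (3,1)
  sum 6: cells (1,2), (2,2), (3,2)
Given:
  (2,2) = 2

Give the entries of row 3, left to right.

3 in 2 cells must be {1,2}; 6 in 3 cells must be {1,2,3}.
(2,1) = 3 − 2 = 1 completes the 3 across.
No cell is forced outright now. (1,2) can only be 1 or 3 (the digits allowed by both its 9 across and its 6 down). If (1,2) = 3: then (1,1) would have to be in {6} for the 9 across but in {3,4,5,7,8,9} for the 13 down — contradiction. So (1,2) = 1.
(1,1) = 9 − 1 = 8 completes the 9 across.
(3,1) = 13 − 9 = 4 completes the 13 down.
(3,2) = 7 − 4 = 3 completes the 7 across.

4 3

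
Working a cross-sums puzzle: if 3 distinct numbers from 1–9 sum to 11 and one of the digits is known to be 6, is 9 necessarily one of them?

No

Counterexample: {1,4,6} sums to 11 under that restriction without using 9.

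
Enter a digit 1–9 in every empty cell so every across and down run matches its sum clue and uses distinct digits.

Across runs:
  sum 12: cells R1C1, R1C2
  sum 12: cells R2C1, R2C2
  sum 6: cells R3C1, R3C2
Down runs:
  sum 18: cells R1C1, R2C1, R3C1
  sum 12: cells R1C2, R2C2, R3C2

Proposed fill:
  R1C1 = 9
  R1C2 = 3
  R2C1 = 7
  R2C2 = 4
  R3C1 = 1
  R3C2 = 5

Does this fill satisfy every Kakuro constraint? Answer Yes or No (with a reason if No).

No — the across run R2C1–R2C2 sums to 11, not 12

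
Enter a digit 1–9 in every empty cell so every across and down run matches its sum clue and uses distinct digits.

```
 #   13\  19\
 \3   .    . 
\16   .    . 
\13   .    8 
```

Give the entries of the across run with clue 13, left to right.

5 8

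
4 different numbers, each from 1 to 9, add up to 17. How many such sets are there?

4 distinct digits from 1–9 sum between 10 and 30.

9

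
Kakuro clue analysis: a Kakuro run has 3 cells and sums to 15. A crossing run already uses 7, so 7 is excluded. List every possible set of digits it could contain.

3 distinct digits from 1–9 sum between 6 and 24.
Dropping sets that contain 7.

{1,5,9}; {1,6,8}; {2,4,9}; {2,5,8}; {3,4,8}; {4,5,6}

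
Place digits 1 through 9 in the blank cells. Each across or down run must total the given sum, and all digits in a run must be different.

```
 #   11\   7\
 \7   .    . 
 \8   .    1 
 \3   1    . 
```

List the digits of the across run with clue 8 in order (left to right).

3 in 2 cells must be {1,2}; 7 in 3 cells must be {1,2,4}.
R2C1 = 8 − 1 = 7 completes the 8 across.
R3C2 = 3 − 1 = 2 completes the 3 across.
R1C1 = 11 − 8 = 3 completes the 11 down.
R1C2 = 7 − 3 = 4 completes the 7 across.

7 1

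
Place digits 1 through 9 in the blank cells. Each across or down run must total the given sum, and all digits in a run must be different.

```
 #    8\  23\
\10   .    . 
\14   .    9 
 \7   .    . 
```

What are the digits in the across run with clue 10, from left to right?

23 in 3 cells must be {6,8,9}.
R2C1 = 14 − 9 = 5 completes the 14 across.
R3C2 = 6: the only remaining digit allowed by both the 7 across and the 23 down.
R1C2 = 23 − 15 = 8 completes the 23 down.
R3C1 = 7 − 6 = 1 completes the 7 across.
R1C1 = 10 − 8 = 2 completes the 10 across.

2 8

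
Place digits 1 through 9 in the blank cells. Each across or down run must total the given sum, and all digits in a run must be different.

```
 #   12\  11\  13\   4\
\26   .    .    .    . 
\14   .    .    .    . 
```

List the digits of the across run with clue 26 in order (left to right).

8, 9, 6, 3

4 in 2 cells must be {1,3}.
Only 3 fits R1C4 under both its across sum 26 and down sum 4.
R2C4 = 4 − 3 = 1 completes the 4 down.
Nothing is forced directly, so branch on R1C2, whose candidates are 6 or 8 or 9. If R1C2 = 6: that forces R2C2 = 5, R2C3 = 6, after which R1C3 would have to be in {8,9} for the 26 across but in {7} for the 13 down — contradiction. If R1C2 = 8: that forces R1C1 = 9, R1C3 = 6, R2C1 = 3, after which R2C2 would have to be in {2,4,6,8} for the 14 across but in {3} for the 11 down — contradiction. So R1C2 = 9.
R1C1 = 8: the only remaining digit allowed by both the 26 across and the 12 down.
R1C3 = 26 − 20 = 6 completes the 26 across.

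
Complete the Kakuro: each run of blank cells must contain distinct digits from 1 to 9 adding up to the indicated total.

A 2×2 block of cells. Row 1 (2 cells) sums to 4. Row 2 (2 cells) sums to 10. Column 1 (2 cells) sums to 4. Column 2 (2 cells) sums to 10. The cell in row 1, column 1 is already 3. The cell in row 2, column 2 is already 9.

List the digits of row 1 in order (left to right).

4 in 2 cells must be {1,3}.
(1,2) = 4 − 3 = 1 completes the 4 across.
(2,1) = 10 − 9 = 1 completes the 10 across.

3 1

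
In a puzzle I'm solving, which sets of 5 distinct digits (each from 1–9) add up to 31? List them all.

{1,6,7,8,9}; {2,5,7,8,9}; {3,4,7,8,9}; {3,5,6,8,9}; {4,5,6,7,9}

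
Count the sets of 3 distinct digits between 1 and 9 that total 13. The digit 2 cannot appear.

3 distinct digits from 1–9 sum between 6 and 24.
Dropping sets that contain 2.
Enumerating: {1,3,9}, {1,4,8}, {1,5,7}, {3,4,6}.

4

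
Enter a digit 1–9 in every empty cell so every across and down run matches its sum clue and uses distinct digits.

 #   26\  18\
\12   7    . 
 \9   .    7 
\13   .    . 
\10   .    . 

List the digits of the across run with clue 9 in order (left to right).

2 7

R1C2 = 12 − 7 = 5 completes the 12 across.
R2C1 = 9 − 7 = 2 completes the 9 across.
Given what's placed, R3C2 must be 4 to fit the 13 across and 18 down.
R4C2 = 18 − 16 = 2 completes the 18 down.
R3C1 = 13 − 4 = 9 completes the 13 across.
R4C1 = 10 − 2 = 8 completes the 10 across.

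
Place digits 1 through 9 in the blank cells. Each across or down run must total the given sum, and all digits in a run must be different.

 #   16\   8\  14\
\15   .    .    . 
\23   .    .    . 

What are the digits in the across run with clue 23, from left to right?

9 6 8

23 in 3 cells must be {6,8,9}; 16 in 2 cells must be {7,9}.
The 23 across and the 16 down share only 9, so R2C1 = 9.
Given what's placed, R2C2 must be 6 to fit the 23 across and 8 down.
R2C3 = 23 − 15 = 8 completes the 23 across.
R1C1 = 16 − 9 = 7 completes the 16 down.
R1C2 = 8 − 6 = 2 completes the 8 down.
R1C3 = 15 − 9 = 6 completes the 15 across.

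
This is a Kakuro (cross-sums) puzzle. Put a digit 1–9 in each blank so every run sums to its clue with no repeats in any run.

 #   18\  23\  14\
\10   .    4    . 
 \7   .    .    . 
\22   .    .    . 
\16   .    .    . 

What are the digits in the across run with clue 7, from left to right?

4 2 1

7 in 3 cells must be {1,2,4}.
Given what's placed, R2C2 must be 2 to fit the 7 across and 23 down.
No cell is forced outright now. R3C2 can only be 8 or 9 (the digits allowed by both its 22 across and its 23 down). If R3C2 = 8: that forces R3C3 = 5, R4C2 = 9, R1C3 = 1, after which R2C3 would have to be in {1,4} for the 7 across but in {2,6} for the 14 down — contradiction. So R3C2 = 9.
R4C2 = 23 − 15 = 8 completes the 23 down.
No cell is forced outright now. R1C1 can only be 1 or 5 (the digits allowed by both its 10 across and its 18 down). If R1C1 = 5: that forces R1C3 = 1, R2C3 = 4, R2C1 = 1, R3C1 = 8, after which R3C3 would have to be in {5} for the 22 across but in {2,3,6,7} for the 14 down — contradiction. So R1C1 = 1.
R1C3 = 10 − 5 = 5 completes the 10 across.
Given what's placed, R2C1 must be 4 to fit the 7 across and 18 down.
R2C3 = 7 − 6 = 1 completes the 7 across.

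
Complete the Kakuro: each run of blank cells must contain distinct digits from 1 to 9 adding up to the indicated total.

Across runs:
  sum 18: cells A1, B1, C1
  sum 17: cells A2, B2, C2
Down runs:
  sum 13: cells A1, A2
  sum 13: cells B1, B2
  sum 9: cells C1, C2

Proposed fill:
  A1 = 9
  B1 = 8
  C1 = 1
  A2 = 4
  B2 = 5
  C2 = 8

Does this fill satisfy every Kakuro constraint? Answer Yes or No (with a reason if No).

Across: 9+8+1=18; 4+5+8=17. Down: 9+4=13; 8+5=13; 1+8=9. No digit repeats within any run.

Yes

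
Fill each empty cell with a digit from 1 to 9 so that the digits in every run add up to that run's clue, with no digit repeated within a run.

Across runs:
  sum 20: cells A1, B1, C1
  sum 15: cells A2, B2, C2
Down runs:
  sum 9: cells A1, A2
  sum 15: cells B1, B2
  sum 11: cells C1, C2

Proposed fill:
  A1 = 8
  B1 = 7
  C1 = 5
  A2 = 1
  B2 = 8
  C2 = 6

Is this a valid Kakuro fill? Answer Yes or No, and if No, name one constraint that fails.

Yes

Across: 8+7+5=20; 1+8+6=15. Down: 8+1=9; 7+8=15; 5+6=11. No digit repeats within any run.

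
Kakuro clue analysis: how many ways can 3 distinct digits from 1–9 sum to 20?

3 distinct digits from 1–9 sum between 6 and 24.
Enumerating: {3,8,9}, {4,7,9}, {5,6,9}, {5,7,8}.

4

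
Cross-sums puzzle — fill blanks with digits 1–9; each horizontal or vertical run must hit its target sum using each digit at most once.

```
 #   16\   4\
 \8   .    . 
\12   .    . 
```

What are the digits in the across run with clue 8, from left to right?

7, 1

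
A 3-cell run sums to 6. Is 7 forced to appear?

The only way to make 6 from 3 distinct digits is {1,2,3}, which does not contain 7.

No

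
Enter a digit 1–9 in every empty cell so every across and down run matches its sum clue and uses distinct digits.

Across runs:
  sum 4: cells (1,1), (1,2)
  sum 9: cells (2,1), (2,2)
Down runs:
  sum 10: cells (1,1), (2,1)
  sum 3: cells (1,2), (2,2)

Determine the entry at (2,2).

2

4 in 2 cells must be {1,3}; 3 in 2 cells must be {1,2}.
The 4 across and the 3 down share only 1, so (1,2) = 1.
(2,2) = 3 − 1 = 2 completes the 3 down.
(1,1) = 4 − 1 = 3 completes the 4 across.
(2,1) = 9 − 2 = 7 completes the 9 across.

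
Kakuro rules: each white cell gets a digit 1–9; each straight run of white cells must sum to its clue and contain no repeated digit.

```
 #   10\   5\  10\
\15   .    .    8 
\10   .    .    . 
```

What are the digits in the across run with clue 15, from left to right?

R2C3 = 10 − 8 = 2 completes the 10 down.
Nothing is forced directly, so branch on R2C2, whose candidates are 1 or 3. If R2C2 = 3: that forces R1C2 = 2, after which R2C1 would have to be in {5} for the 10 across but in {1,2,3,4,6,7,8,9} for the 10 down — contradiction. So R2C2 = 1.
R1C2 = 5 − 1 = 4 completes the 5 down.
R2C1 = 10 − 3 = 7 completes the 10 across.
R1C1 = 15 − 12 = 3 completes the 15 across.

3, 4, 8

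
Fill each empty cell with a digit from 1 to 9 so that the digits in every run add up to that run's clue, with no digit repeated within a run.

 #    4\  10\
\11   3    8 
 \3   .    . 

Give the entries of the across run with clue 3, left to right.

3 in 2 cells must be {1,2}; 4 in 2 cells must be {1,3}.
R2C1 = 4 − 3 = 1 completes the 4 down.
R2C2 = 3 − 1 = 2 completes the 3 across.

1 2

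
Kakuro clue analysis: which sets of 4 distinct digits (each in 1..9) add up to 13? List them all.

4 distinct digits from 1–9 sum between 10 and 30.

{1,2,3,7}; {1,2,4,6}; {1,3,4,5}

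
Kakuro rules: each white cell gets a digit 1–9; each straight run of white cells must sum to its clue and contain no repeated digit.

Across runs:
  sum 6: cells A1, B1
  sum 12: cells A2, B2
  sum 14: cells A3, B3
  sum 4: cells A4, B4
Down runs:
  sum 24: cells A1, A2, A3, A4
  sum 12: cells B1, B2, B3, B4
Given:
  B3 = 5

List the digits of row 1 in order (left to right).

4 2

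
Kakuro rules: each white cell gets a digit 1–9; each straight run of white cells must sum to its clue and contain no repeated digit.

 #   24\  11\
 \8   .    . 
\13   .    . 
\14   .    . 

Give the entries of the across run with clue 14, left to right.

24 in 3 cells must be {7,8,9}.
The 8 across and the 24 down share only 7, so R1C1 = 7.
R1C2 = 8 − 7 = 1 completes the 8 across.
Nothing is forced directly, so branch on R2C1, whose candidates are 8 or 9. If R2C1 = 8: then R2C2 would have to be in {5} for the 13 across but in {2,3,4,6,7,8} for the 11 down — contradiction. So R2C1 = 9.
R2C2 = 13 − 9 = 4 completes the 13 across.
R3C1 = 24 − 16 = 8 completes the 24 down.
R3C2 = 14 − 8 = 6 completes the 14 across.

8, 6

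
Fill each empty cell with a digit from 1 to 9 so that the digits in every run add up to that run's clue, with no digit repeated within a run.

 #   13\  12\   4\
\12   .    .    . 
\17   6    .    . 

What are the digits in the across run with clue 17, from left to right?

4 in 2 cells must be {1,3}.
R1C1 = 13 − 6 = 7 completes the 13 down.
Given what's placed, R2C3 must be 3 to fit the 17 across and 4 down.
R1C3 = 4 − 3 = 1 completes the 4 down.
R2C2 = 17 − 9 = 8 completes the 17 across.
R1C2 = 12 − 8 = 4 completes the 12 across.

6 8 3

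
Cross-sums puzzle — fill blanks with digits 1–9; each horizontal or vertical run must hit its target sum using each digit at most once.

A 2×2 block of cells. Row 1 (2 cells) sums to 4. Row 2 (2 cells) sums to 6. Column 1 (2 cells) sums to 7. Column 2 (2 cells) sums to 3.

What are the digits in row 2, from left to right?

4 in 2 cells must be {1,3}; 3 in 2 cells must be {1,2}.
The 4 across and the 3 down share only 1, so (1,2) = 1.
(2,2) = 3 − 1 = 2 completes the 3 down.
(1,1) = 4 − 1 = 3 completes the 4 across.
(2,1) = 6 − 2 = 4 completes the 6 across.

4 2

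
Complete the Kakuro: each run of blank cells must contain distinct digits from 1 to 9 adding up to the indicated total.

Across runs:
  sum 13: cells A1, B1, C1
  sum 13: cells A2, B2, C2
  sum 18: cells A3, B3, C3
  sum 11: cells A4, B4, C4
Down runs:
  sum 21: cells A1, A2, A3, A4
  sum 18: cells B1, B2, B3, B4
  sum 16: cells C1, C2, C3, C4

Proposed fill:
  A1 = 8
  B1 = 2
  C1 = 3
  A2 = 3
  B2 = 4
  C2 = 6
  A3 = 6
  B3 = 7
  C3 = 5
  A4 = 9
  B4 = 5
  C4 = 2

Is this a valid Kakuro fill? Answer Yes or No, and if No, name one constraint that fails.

No — the down run A1–A4 sums to 26, not 21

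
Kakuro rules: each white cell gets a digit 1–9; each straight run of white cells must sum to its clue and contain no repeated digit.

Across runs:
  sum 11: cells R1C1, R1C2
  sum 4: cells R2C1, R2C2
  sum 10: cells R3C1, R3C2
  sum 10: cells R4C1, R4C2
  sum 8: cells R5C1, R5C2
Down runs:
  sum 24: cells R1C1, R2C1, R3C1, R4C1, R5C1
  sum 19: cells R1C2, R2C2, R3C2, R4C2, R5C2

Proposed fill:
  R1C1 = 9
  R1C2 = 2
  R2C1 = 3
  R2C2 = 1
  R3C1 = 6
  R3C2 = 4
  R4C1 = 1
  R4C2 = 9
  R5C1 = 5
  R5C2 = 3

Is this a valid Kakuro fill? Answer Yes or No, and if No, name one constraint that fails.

Across: 9+2=11; 3+1=4; 6+4=10; 1+9=10; 5+3=8. Down: 9+3+6+1+5=24; 2+1+4+9+3=19. No digit repeats within any run.

Yes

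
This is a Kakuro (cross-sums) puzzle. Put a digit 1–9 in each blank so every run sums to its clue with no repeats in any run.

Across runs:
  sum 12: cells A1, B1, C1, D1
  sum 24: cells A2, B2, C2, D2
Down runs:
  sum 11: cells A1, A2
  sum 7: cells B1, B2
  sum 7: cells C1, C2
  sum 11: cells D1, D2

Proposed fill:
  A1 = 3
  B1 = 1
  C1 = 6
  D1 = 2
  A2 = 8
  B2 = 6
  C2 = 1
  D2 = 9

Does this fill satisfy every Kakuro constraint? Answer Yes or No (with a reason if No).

Yes

Across: 3+1+6+2=12; 8+6+1+9=24. Down: 3+8=11; 1+6=7; 6+1=7; 2+9=11. No digit repeats within any run.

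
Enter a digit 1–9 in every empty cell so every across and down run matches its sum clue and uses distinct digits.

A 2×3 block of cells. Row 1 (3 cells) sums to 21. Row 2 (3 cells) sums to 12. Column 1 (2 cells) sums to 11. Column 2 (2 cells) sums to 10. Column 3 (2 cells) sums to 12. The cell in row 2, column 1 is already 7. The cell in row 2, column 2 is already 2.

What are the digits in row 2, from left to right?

7 2 3

(1,1) = 11 − 7 = 4 completes the 11 down.
(1,2) = 10 − 2 = 8 completes the 10 down.
(1,3) = 21 − 12 = 9 completes the 21 across.
(2,3) = 12 − 9 = 3 completes the 12 across.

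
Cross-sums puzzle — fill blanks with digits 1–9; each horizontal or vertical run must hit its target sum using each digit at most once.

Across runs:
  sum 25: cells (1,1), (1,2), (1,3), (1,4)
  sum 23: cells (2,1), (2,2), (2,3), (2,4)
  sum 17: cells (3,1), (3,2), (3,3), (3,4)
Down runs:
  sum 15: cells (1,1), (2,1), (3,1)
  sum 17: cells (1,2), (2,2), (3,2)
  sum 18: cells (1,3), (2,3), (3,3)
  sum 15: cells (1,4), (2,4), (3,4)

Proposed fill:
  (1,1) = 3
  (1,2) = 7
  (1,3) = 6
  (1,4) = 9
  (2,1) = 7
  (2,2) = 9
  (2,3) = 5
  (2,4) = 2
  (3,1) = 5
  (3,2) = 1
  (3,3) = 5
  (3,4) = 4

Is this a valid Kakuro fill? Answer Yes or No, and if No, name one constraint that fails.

No — the across run (3,1)–(3,4) sums to 15, not 17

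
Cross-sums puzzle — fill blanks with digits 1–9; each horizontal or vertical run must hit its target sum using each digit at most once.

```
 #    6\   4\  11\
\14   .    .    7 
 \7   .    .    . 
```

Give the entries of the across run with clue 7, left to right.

2 1 4

7 in 3 cells must be {1,2,4}; 4 in 2 cells must be {1,3}.
The 7 across and the 4 down share only 1, so R2C2 = 1.
R2C3 = 11 − 7 = 4 completes the 11 down.
R1C2 = 4 − 1 = 3 completes the 4 down.
R2C1 = 7 − 5 = 2 completes the 7 across.
R1C1 = 14 − 10 = 4 completes the 14 across.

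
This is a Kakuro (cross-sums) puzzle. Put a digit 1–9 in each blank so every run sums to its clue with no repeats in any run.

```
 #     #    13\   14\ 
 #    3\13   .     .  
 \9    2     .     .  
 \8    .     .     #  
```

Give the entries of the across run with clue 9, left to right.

3 in 2 cells must be {1,2}.
Given what's placed, R2C3 must be 6 to fit the 9 across and 14 down.
R3C1 = 3 − 2 = 1 completes the 3 down.
R3C2 = 8 − 1 = 7 completes the 8 across.
R1C3 = 14 − 6 = 8 completes the 14 down.
R2C2 = 9 − 8 = 1 completes the 9 across.
R1C2 = 13 − 8 = 5 completes the 13 across.

2 1 6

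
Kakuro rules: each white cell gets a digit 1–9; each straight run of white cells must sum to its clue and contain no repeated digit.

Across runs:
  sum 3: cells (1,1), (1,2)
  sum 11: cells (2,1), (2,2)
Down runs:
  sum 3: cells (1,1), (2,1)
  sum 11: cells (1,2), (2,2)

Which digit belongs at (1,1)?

3 in 2 cells must be {1,2}.
The 3 across and the 11 down share only 2, so (1,2) = 2.
The 11 across and the 3 down share only 2, so (2,1) = 2.
(2,2) = 11 − 2 = 9 completes the 11 across.
(1,1) = 3 − 2 = 1 completes the 3 across.

1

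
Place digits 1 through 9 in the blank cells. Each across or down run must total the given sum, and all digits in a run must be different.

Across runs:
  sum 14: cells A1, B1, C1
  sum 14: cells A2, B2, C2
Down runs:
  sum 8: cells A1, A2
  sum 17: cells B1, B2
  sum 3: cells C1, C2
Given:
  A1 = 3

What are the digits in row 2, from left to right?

17 in 2 cells must be {8,9}; 3 in 2 cells must be {1,2}.
B1 = 9: the only remaining digit allowed by both the 14 across and the 17 down.
C1 = 14 − 12 = 2 completes the 14 across.
A2 = 8 − 3 = 5 completes the 8 down.
B2 = 17 − 9 = 8 completes the 17 down.
C2 = 14 − 13 = 1 completes the 14 across.

5, 8, 1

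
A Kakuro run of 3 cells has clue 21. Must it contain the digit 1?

Counterexample: {4,8,9} sums to 21 without using 1.

No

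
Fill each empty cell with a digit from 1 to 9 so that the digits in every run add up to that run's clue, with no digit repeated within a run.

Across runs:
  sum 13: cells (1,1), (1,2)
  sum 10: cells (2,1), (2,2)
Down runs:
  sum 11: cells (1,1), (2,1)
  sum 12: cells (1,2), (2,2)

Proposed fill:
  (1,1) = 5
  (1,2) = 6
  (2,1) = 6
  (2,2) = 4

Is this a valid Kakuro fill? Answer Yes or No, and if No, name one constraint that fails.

No — the down run (1,2)–(2,2) sums to 10, not 12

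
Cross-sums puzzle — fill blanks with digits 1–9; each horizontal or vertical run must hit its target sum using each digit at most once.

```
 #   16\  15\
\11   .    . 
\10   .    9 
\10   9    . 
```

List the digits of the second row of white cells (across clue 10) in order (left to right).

1 9

R2C1 = 10 − 9 = 1 completes the 10 across.
R3C2 = 10 − 9 = 1 completes the 10 across.
R1C1 = 16 − 10 = 6 completes the 16 down.
R1C2 = 11 − 6 = 5 completes the 11 across.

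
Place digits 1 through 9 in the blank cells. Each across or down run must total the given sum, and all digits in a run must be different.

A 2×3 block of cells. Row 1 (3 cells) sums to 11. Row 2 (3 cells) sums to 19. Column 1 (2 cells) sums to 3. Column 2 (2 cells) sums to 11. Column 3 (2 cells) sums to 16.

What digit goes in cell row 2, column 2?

3 in 2 cells must be {1,2}; 16 in 2 cells must be {7,9}.
The 11 across and the 16 down share only 7, so (1,3) = 7.
The 19 across and the 3 down share only 2, so (2,1) = 2.
(2,3) = 16 − 7 = 9 completes the 16 down.
(1,1) = 3 − 2 = 1 completes the 3 down.
(1,2) = 11 − 8 = 3 completes the 11 across.
(2,2) = 19 − 11 = 8 completes the 19 across.

8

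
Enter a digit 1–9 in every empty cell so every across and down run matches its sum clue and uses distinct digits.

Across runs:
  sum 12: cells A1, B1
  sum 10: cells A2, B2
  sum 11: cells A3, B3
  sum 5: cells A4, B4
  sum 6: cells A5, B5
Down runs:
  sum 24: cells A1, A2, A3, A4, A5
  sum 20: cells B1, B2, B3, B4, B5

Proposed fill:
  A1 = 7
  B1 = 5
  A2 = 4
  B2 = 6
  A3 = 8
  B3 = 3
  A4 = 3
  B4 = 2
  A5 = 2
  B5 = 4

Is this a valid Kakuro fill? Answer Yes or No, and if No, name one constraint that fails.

Yes

Across: 7+5=12; 4+6=10; 8+3=11; 3+2=5; 2+4=6. Down: 7+4+8+3+2=24; 5+6+3+2+4=20. No digit repeats within any run.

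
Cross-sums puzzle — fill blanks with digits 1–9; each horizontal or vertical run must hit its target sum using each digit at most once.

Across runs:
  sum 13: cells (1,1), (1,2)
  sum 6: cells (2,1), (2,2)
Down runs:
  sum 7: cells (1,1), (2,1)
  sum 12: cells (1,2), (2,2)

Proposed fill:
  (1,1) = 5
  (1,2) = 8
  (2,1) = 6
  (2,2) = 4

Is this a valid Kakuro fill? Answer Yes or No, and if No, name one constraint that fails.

No — the across run (2,1)–(2,2) sums to 10, not 6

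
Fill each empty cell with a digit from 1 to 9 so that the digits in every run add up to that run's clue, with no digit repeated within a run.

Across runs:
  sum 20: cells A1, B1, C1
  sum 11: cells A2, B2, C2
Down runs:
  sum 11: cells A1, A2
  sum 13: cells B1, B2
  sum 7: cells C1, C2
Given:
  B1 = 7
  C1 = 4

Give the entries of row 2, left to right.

2 6 3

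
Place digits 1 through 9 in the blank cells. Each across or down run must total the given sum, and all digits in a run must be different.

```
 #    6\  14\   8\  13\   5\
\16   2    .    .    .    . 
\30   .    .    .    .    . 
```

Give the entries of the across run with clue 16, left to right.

2 6 1 4 3

16 in 5 cells must be {1,2,3,4,6}.
R1C2 = 6: the only remaining digit allowed by both the 16 across and the 14 down.
Given what's placed, R1C4 must be 4 to fit the 16 across and 13 down.
R2C1 = 6 − 2 = 4 completes the 6 down.
R2C2 = 14 − 6 = 8 completes the 14 down.
R2C4 = 13 − 4 = 9 completes the 13 down.
Nothing is forced directly, so branch on R2C5, whose candidates are 2 or 3. If R2C5 = 3: then R1C5 would have to be in {1,3} for the 16 across but in {2} for the 5 down — contradiction. So R2C5 = 2.
R1C5 = 5 − 2 = 3 completes the 5 down.
R2C3 = 30 − 23 = 7 completes the 30 across.
R1C3 = 16 − 15 = 1 completes the 16 across.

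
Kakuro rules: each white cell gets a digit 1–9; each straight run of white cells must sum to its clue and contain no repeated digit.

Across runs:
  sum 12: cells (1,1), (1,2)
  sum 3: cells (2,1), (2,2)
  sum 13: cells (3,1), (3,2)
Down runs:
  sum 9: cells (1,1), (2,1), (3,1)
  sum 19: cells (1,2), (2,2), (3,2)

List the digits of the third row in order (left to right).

5 8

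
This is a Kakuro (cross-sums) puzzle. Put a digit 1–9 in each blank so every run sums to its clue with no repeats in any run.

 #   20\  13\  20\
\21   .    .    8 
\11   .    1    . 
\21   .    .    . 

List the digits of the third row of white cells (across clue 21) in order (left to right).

No cell is forced outright now. R2C3 can only be 3 or 7 (the digits allowed by both its 11 across and its 20 down). If R2C3 = 7: that forces R2C1 = 3, R3C3 = 5, R1C1 = 9, R1C2 = 4, after which R3C1 would have to be in {7,9} for the 21 across but in {8} for the 20 down — contradiction. So R2C3 = 3.
R2C1 = 11 − 4 = 7 completes the 11 across.
R3C3 = 20 − 11 = 9 completes the 20 down.
Nothing is forced directly, so branch on R1C1, whose candidates are 4 or 9. If R1C1 = 4: that forces R1C2 = 9, after which R3C1 would have to be in {4,5,7,8} for the 21 across but in {9} for the 20 down — contradiction. So R1C1 = 9.
R1C2 = 21 − 17 = 4 completes the 21 across.
R3C1 = 20 − 16 = 4 completes the 20 down.
R3C2 = 21 − 13 = 8 completes the 21 across.

4 8 9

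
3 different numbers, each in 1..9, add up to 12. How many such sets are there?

3 distinct digits from 1–9 sum between 6 and 24.

7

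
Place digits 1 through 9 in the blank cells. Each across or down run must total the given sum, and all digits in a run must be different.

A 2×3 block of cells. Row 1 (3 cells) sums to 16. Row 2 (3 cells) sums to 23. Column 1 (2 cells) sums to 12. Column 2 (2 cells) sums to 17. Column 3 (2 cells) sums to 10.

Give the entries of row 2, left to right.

9, 8, 6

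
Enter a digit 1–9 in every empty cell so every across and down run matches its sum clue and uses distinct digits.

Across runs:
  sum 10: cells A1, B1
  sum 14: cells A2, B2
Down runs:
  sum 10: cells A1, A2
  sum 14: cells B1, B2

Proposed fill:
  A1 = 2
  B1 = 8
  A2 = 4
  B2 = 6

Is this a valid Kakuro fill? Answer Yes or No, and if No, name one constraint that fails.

No — the across run A2–B2 sums to 10, not 14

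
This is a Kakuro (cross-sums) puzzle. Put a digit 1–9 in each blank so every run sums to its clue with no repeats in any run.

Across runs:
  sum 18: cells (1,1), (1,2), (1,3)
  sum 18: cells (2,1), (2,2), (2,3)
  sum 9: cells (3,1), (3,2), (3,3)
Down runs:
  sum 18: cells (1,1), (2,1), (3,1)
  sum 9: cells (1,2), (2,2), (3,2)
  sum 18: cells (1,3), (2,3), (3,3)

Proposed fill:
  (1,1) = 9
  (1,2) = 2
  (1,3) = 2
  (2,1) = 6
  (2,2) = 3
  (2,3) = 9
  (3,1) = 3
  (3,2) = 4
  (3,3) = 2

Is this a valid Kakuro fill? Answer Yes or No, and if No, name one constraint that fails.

No — the across run (1,1)–(1,3) sums to 13, not 18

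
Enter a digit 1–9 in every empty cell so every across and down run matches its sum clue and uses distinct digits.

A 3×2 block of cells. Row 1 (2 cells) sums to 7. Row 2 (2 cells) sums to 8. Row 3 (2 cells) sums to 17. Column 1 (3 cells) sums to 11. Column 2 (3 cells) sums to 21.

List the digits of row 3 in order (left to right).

8 9

17 in 2 cells must be {8,9}.
The 17 across and the 11 down share only 8, so (3,1) = 8.
(3,2) = 17 − 8 = 9 completes the 17 across.
Nothing is forced directly, so branch on (1,1), whose candidates are 1 or 2. If (1,1) = 1: then (1,2) would have to be in {6} for the 7 across but in {4,5,7,8} for the 21 down — contradiction. So (1,1) = 2.
(1,2) = 7 − 2 = 5 completes the 7 across.
(2,1) = 11 − 10 = 1 completes the 11 down.
(2,2) = 8 − 1 = 7 completes the 8 across.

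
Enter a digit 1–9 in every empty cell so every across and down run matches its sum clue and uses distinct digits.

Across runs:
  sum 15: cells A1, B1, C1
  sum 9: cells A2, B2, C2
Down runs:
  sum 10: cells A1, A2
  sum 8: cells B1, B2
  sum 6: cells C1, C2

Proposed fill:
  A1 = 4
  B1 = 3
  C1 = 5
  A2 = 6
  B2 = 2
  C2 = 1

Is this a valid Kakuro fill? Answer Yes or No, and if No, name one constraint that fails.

No — the down run B1–B2 sums to 5, not 8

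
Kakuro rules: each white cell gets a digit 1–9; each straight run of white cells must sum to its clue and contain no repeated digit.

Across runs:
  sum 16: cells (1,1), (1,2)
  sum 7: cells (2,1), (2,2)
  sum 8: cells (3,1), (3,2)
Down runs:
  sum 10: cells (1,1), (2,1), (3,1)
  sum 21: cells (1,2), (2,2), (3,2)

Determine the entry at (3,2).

7

16 in 2 cells must be {7,9}.
The 16 across and the 10 down share only 7, so (1,1) = 7.
(1,2) = 16 − 7 = 9 completes the 16 across.
Nothing is forced directly, so branch on (2,1), whose candidates are 1 or 2. If (2,1) = 1: then (2,2) would have to be in {6} for the 7 across but in {4,5,7,8} for the 21 down — contradiction. So (2,1) = 2.
(2,2) = 7 − 2 = 5 completes the 7 across.
(3,1) = 10 − 9 = 1 completes the 10 down.
(3,2) = 8 − 1 = 7 completes the 8 across.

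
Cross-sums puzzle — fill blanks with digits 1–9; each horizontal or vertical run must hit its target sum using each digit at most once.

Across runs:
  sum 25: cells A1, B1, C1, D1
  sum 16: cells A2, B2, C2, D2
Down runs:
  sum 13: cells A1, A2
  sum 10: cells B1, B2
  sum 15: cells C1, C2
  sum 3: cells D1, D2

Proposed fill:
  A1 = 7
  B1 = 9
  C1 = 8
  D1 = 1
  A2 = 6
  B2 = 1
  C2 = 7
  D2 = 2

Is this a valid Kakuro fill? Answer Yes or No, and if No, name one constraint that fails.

Across: 7+9+8+1=25; 6+1+7+2=16. Down: 7+6=13; 9+1=10; 8+7=15; 1+2=3. No digit repeats within any run.

Yes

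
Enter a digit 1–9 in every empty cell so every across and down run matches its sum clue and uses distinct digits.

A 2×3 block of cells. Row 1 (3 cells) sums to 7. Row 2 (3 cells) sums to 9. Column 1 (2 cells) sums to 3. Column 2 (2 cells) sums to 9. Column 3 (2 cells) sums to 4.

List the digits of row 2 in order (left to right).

1, 5, 3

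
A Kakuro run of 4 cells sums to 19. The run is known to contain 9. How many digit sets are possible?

4 distinct digits from 1–9 sum between 10 and 30.
Keeping only sets containing 9.
Enumerating: {1,2,7,9}, {1,3,6,9}, {1,4,5,9}, {2,3,5,9}.

4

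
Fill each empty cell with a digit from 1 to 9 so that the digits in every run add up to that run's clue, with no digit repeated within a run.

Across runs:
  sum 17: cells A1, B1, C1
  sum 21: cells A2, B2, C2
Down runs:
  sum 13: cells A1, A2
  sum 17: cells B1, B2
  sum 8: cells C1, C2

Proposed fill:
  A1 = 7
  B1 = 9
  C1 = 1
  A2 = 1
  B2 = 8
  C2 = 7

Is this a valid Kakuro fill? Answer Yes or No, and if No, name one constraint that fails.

No — the across run A2–C2 sums to 16, not 21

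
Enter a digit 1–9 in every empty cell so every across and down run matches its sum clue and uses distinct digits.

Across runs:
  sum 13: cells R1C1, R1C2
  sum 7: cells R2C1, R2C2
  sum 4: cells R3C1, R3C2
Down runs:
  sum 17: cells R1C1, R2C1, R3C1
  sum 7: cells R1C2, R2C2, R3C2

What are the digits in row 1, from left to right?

4 in 2 cells must be {1,3}; 7 in 3 cells must be {1,2,4}.
The 13 across and the 7 down share only 4, so R1C2 = 4.
Given what's placed, R3C2 must be 1 to fit the 4 across and 7 down.
R1C1 = 13 − 4 = 9 completes the 13 across.
R2C2 = 7 − 5 = 2 completes the 7 down.
R3C1 = 4 − 1 = 3 completes the 4 across.
R2C1 = 7 − 2 = 5 completes the 7 across.

9 4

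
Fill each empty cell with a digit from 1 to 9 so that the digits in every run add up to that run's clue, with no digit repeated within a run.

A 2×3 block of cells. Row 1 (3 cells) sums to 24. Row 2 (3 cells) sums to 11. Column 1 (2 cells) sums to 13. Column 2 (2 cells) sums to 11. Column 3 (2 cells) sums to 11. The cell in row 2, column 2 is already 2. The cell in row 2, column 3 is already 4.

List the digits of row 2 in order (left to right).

5 2 4

24 in 3 cells must be {7,8,9}.
(1,2) = 11 − 2 = 9 completes the 11 down.
(1,3) = 11 − 4 = 7 completes the 11 down.
(2,1) = 11 − 6 = 5 completes the 11 across.
(1,1) = 24 − 16 = 8 completes the 24 across.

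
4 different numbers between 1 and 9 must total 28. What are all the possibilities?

4 distinct digits from 1–9 sum between 10 and 30.

{4,7,8,9}; {5,6,8,9}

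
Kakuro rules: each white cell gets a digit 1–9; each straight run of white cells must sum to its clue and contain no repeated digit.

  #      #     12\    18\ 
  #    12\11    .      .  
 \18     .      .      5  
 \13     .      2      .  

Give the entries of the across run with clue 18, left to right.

Nothing is forced directly, so branch on R2C1, whose candidates are 4 or 7 or 9. If R2C1 = 4: that forces R2C2 = 9, R3C1 = 8, after which R3C3 would have to be in {3} for the 13 across but in {4,6,7,9} for the 18 down — contradiction. If R2C1 = 9: that forces R2C2 = 4, R3C1 = 3, after which R3C3 would have to be in {8} for the 13 across but in {4,6,7,9} for the 18 down — contradiction. So R2C1 = 7.
R2C2 = 18 − 12 = 6 completes the 18 across.
R3C1 = 12 − 7 = 5 completes the 12 down.
R3C3 = 13 − 7 = 6 completes the 13 across.
R1C2 = 12 − 8 = 4 completes the 12 down.
R1C3 = 11 − 4 = 7 completes the 11 across.

7, 6, 5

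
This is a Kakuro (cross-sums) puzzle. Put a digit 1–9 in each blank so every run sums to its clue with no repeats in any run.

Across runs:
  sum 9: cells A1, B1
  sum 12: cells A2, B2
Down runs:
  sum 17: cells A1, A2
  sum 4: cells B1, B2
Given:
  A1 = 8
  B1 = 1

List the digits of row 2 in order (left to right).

17 in 2 cells must be {8,9}; 4 in 2 cells must be {1,3}.
A2 = 17 − 8 = 9 completes the 17 down.
B2 = 12 − 9 = 3 completes the 12 across.

9, 3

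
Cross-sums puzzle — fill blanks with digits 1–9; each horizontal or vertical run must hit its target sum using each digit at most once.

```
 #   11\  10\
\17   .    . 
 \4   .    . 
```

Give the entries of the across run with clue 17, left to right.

8, 9

17 in 2 cells must be {8,9}; 4 in 2 cells must be {1,3}.
The 4 across and the 11 down share only 3, so R2C1 = 3.
R2C2 = 4 − 3 = 1 completes the 4 across.
R1C1 = 11 − 3 = 8 completes the 11 down.
R1C2 = 17 − 8 = 9 completes the 17 across.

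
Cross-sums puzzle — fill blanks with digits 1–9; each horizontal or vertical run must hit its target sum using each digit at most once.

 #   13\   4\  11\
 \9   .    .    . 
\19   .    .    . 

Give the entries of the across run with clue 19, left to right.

7 3 9

4 in 2 cells must be {1,3}.
The 19 across and the 4 down share only 3, so R2C2 = 3.
R1C2 = 4 − 3 = 1 completes the 4 down.
Nothing is forced directly, so branch on R2C1, whose candidates are 7 or 9. If R2C1 = 9: then R1C1 would have to be in {2,3,5,6} for the 9 across but in {4} for the 13 down — contradiction. So R2C1 = 7.
R1C1 = 13 − 7 = 6 completes the 13 down.
R1C3 = 9 − 7 = 2 completes the 9 across.
R2C3 = 19 − 10 = 9 completes the 19 across.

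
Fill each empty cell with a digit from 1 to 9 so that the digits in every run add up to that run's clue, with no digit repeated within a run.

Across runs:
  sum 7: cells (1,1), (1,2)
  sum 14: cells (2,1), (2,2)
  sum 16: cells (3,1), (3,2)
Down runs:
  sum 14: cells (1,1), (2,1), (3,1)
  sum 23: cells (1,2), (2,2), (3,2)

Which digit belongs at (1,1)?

1

16 in 2 cells must be {7,9}; 23 in 3 cells must be {6,8,9}.
The 7 across and the 23 down share only 6, so (1,2) = 6.
Given what's placed, (3,2) must be 9 to fit the 16 across and 23 down.
(1,1) = 7 − 6 = 1 completes the 7 across.
(2,2) = 23 − 15 = 8 completes the 23 down.
(3,1) = 16 − 9 = 7 completes the 16 across.
(2,1) = 14 − 8 = 6 completes the 14 across.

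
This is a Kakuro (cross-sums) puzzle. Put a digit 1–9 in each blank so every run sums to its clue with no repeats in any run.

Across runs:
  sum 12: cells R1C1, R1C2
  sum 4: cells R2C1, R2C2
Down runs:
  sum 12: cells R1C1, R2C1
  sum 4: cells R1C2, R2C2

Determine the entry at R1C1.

9

4 in 2 cells must be {1,3}.
The 12 across and the 4 down share only 3, so R1C2 = 3.
The 4 across and the 12 down share only 3, so R2C1 = 3.
R2C2 = 4 − 3 = 1 completes the 4 across.
R1C1 = 12 − 3 = 9 completes the 12 across.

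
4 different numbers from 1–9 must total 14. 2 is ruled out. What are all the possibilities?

{1,3,4,6}

4 distinct digits from 1–9 sum between 10 and 30.
Dropping sets that contain 2.
Only one set works: {1,3,4,6}.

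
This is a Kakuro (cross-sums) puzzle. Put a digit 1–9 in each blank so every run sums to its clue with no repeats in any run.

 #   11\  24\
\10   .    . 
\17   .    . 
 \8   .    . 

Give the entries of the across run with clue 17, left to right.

8, 9

17 in 2 cells must be {8,9}; 24 in 3 cells must be {7,8,9}.
The 17 across and the 11 down share only 8, so R2C1 = 8.
R2C2 = 17 − 8 = 9 completes the 17 across.
Given what's placed, R3C2 must be 7 to fit the 8 across and 24 down.
R1C2 = 24 − 16 = 8 completes the 24 down.
R3C1 = 8 − 7 = 1 completes the 8 across.
R1C1 = 10 − 8 = 2 completes the 10 across.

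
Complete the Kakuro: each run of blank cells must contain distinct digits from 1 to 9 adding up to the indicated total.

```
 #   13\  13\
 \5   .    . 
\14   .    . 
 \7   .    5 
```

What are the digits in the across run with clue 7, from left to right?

Given what's placed, R2C2 must be 6 to fit the 14 across and 13 down.
R3C1 = 7 − 5 = 2 completes the 7 across.
R1C2 = 13 − 11 = 2 completes the 13 down.
R2C1 = 14 − 6 = 8 completes the 14 across.
R1C1 = 5 − 2 = 3 completes the 5 across.

2 5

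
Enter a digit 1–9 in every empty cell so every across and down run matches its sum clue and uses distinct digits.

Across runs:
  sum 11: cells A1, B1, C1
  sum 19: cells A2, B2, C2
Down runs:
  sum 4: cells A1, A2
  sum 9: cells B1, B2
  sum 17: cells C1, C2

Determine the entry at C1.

4 in 2 cells must be {1,3}; 17 in 2 cells must be {8,9}.
The 11 across and the 17 down share only 8, so C1 = 8.
The 19 across and the 4 down share only 3, so A2 = 3.
B2 = 7: the only remaining digit allowed by both the 19 across and the 9 down.
C2 = 19 − 10 = 9 completes the 19 across.
A1 = 4 − 3 = 1 completes the 4 down.
B1 = 11 − 9 = 2 completes the 11 across.

8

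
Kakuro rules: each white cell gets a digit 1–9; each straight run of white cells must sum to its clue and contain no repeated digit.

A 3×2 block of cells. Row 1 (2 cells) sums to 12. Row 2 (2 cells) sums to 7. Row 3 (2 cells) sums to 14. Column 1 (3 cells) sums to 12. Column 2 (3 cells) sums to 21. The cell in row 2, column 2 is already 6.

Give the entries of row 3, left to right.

(2,1) = 7 − 6 = 1 completes the 7 across.
Given what's placed, (3,2) must be 8 to fit the 14 across and 21 down.
(1,2) = 21 − 14 = 7 completes the 21 down.
(3,1) = 14 − 8 = 6 completes the 14 across.
(1,1) = 12 − 7 = 5 completes the 12 across.

6 8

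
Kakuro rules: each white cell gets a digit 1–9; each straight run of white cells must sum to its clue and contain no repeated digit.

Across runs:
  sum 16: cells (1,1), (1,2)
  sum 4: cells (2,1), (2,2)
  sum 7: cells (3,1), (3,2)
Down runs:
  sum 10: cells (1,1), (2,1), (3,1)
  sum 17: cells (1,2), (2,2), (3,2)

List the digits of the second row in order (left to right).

16 in 2 cells must be {7,9}; 4 in 2 cells must be {1,3}.
The 16 across and the 10 down share only 7, so (1,1) = 7.
(1,2) = 16 − 7 = 9 completes the 16 across.
Given what's placed, (2,1) must be 1 to fit the 4 across and 10 down.
(2,2) = 4 − 1 = 3 completes the 4 across.
(3,1) = 10 − 8 = 2 completes the 10 down.
(3,2) = 7 − 2 = 5 completes the 7 across.

1, 3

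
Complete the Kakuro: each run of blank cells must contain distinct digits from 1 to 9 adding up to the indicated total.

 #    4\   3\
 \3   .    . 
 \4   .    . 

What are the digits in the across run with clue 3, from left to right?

1 2

3 in 2 cells must be {1,2}; 4 in 2 cells must be {1,3}.
The 3 across and the 4 down share only 1, so R1C1 = 1.
R1C2 = 3 − 1 = 2 completes the 3 across.
R2C1 = 4 − 1 = 3 completes the 4 down.
R2C2 = 4 − 3 = 1 completes the 4 across.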